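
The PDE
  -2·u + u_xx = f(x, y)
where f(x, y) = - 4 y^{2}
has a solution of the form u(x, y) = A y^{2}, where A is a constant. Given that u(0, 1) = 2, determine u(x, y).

Answer: u(x, y) = 2 y^{2}

Derivation:
Substitute the ansatz u = A y^{2} into the left-hand side.
Derivatives of the ansatz:
  u_xx = 0
Term by term:
  -2·u = - 2 A y^{2}
  u_xx = 0
So the left-hand side equals
  - 2 A y^{2}
This must equal f(x, y) = - 4 y^{2} identically.
Matching coefficients of the independent functions:
  [y^{2}]:  - 2 A = -4
Solving: A = 2.
Check against the point condition:
  u(0, 1) = 2  ⟹  A = 2  ✓
Hence u(x, y) = 2 y^{2}.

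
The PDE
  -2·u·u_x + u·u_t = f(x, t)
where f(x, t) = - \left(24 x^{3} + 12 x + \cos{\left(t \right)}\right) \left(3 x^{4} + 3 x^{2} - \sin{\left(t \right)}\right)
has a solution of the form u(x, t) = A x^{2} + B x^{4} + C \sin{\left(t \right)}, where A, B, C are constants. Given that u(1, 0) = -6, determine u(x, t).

Answer: u(x, t) = - 3 x^{4} - 3 x^{2} + \sin{\left(t \right)}

Derivation:
Substitute the ansatz u = A x^{2} + B x^{4} + C \sin{\left(t \right)} into the left-hand side.
Derivatives of the ansatz:
  u_x = 2 A x + 4 B x^{3}
  u_t = C \cos{\left(t \right)}
Term by term:
  -2·u·u_x = - 4 A^{2} x^{3} - 12 A B x^{5} - 4 A C x \sin{\left(t \right)} - 8 B^{2} x^{7} - 8 B C x^{3} \sin{\left(t \right)}
  u·u_t = A C x^{2} \cos{\left(t \right)} + B C x^{4} \cos{\left(t \right)} + C^{2} \sin{\left(t \right)} \cos{\left(t \right)}
So the left-hand side equals
  - 4 A^{2} x^{3} - 12 A B x^{5} + A C x^{2} \cos{\left(t \right)} - 4 A C x \sin{\left(t \right)} - 8 B^{2} x^{7} + B C x^{4} \cos{\left(t \right)} - 8 B C x^{3} \sin{\left(t \right)} + C^{2} \sin{\left(t \right)} \cos{\left(t \right)}
This must equal f(x, t) identically; expanded, f = - 72 x^{7} - 108 x^{5} - 3 x^{4} \cos{\left(t \right)} + 24 x^{3} \sin{\left(t \right)} - 36 x^{3} - 3 x^{2} \cos{\left(t \right)} + 12 x \sin{\left(t \right)} + \sin{\left(t \right)} \cos{\left(t \right)}.
Matching coefficients of the independent functions:
  [x^{3}]:  - 4 A^{2} = -36
  [x^{5}]:  - 12 A B = -108
  [x^{7}]:  - 8 B^{2} = -72
  [x \sin{\left(t \right)}]:  - 4 A C = 12
  [x^{2} \cos{\left(t \right)}]:  A C = -3
  [x^{3} \sin{\left(t \right)}]:  - 8 B C = 24
  [x^{4} \cos{\left(t \right)}]:  B C = -3
  [\sin{\left(t \right)} \cos{\left(t \right)}]:  C^{2} = 1
These equations allow (A, B, C) = (-3, -3, 1) or (3, 3, -1).
Impose the point condition(s):
  u(1, 0) = -6  ⟹  A + B = -6
Only A = -3, B = -3, C = 1 satisfies everything.
Hence u(x, t) = - 3 x^{4} - 3 x^{2} + \sin{\left(t \right)}.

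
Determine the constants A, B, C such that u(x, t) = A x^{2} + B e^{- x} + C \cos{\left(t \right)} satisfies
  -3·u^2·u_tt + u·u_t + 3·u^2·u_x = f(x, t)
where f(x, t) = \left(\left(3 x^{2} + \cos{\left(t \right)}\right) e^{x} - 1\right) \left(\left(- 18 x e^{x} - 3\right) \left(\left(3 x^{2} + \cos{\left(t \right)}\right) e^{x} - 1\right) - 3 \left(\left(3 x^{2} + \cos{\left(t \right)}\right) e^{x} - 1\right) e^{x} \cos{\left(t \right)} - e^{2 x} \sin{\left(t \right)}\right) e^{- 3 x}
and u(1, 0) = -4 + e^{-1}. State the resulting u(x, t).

Substitute the ansatz u = A x^{2} + B e^{- x} + C \cos{\left(t \right)} into the left-hand side.
Derivatives of the ansatz:
  u_tt = - C \cos{\left(t \right)}
  u_t = - C \sin{\left(t \right)}
  u_x = 2 A x - B e^{- x}
Term by term:
  -3·u^2·u_tt = 3 A^{2} C x^{4} \cos{\left(t \right)} + 6 A B C x^{2} e^{- x} \cos{\left(t \right)} + 6 A C^{2} x^{2} \cos^{2}{\left(t \right)} + 3 B^{2} C e^{- 2 x} \cos{\left(t \right)} + 6 B C^{2} e^{- x} \cos^{2}{\left(t \right)} + 3 C^{3} \cos^{3}{\left(t \right)}
  u·u_t = - A C x^{2} \sin{\left(t \right)} - B C e^{- x} \sin{\left(t \right)} - C^{2} \sin{\left(t \right)} \cos{\left(t \right)}
  3·u^2·u_x = 6 A^{3} x^{5} - 3 A^{2} B x^{4} e^{- x} + 12 A^{2} B x^{3} e^{- x} + 12 A^{2} C x^{3} \cos{\left(t \right)} - 6 A B^{2} x^{2} e^{- 2 x} + 6 A B^{2} x e^{- 2 x} - 6 A B C x^{2} e^{- x} \cos{\left(t \right)} + 12 A B C x e^{- x} \cos{\left(t \right)} + 6 A C^{2} x \cos^{2}{\left(t \right)} - 3 B^{3} e^{- 3 x} - 6 B^{2} C e^{- 2 x} \cos{\left(t \right)} - 3 B C^{2} e^{- x} \cos^{2}{\left(t \right)}
So the left-hand side equals
  6 A^{3} x^{5} - 3 A^{2} B x^{4} e^{- x} + 12 A^{2} B x^{3} e^{- x} + 3 A^{2} C x^{4} \cos{\left(t \right)} + 12 A^{2} C x^{3} \cos{\left(t \right)} - 6 A B^{2} x^{2} e^{- 2 x} + 6 A B^{2} x e^{- 2 x} + 12 A B C x e^{- x} \cos{\left(t \right)} + 6 A C^{2} x^{2} \cos^{2}{\left(t \right)} + 6 A C^{2} x \cos^{2}{\left(t \right)} - A C x^{2} \sin{\left(t \right)} - 3 B^{3} e^{- 3 x} - 3 B^{2} C e^{- 2 x} \cos{\left(t \right)} + 3 B C^{2} e^{- x} \cos^{2}{\left(t \right)} - B C e^{- x} \sin{\left(t \right)} + 3 C^{3} \cos^{3}{\left(t \right)} - C^{2} \sin{\left(t \right)} \cos{\left(t \right)}
This must equal f(x, t) identically; expanded, f = - 162 x^{5} - 27 x^{4} \cos{\left(t \right)} - 27 x^{4} e^{- x} - 108 x^{3} \cos{\left(t \right)} + 108 x^{3} e^{- x} - 3 x^{2} \sin{\left(t \right)} - 18 x^{2} \cos^{2}{\left(t \right)} + 18 x^{2} e^{- 2 x} - 18 x \cos^{2}{\left(t \right)} + 36 x e^{- x} \cos{\left(t \right)} - 18 x e^{- 2 x} - \sin{\left(t \right)} \cos{\left(t \right)} - 3 \cos^{3}{\left(t \right)} + e^{- x} \sin{\left(t \right)} + 3 e^{- x} \cos^{2}{\left(t \right)} + 3 e^{- 2 x} \cos{\left(t \right)} - 3 e^{- 3 x}.
Matching coefficients of the independent functions:
(each divided by its leading coefficient; functions giving the same equation are listed together)
  [x^{5}]:  A^{3} + 27 = 0
  [x e^{- 2 x}, x^{2} e^{- 2 x}]:  A B^{2} + 3 = 0
  [x \cos^{2}{\left(t \right)}, x^{2} \cos^{2}{\left(t \right)}]:  A C^{2} + 3 = 0
  [x^{2} \sin{\left(t \right)}]:  A C - 3 = 0
  [x^{3} e^{- x}, x^{4} e^{- x}]:  A^{2} B - 9 = 0
  [x^{3} \cos{\left(t \right)}, x^{4} \cos{\left(t \right)}]:  A^{2} C + 9 = 0
  [e^{- 2 x} \cos{\left(t \right)}]:  B^{2} C + 1 = 0
  [e^{- x} \sin{\left(t \right)}]:  B C + 1 = 0
  [e^{- x} \cos^{2}{\left(t \right)}]:  B C^{2} - 1 = 0
  [\sin{\left(t \right)} \cos{\left(t \right)}]:  C^{2} - 1 = 0
  [x e^{- x} \cos{\left(t \right)}]:  A B C - 3 = 0
  [e^{- 3 x}]:  B^{3} - 1 = 0
  [\cos^{3}{\left(t \right)}]:  C^{3} + 1 = 0
Solving: A = -3, B = 1, C = -1.
Check against the point condition:
  u(1, 0) = -4 + e^{-1}  ⟹  A + \frac{B}{e} + C = -4 + e^{-1}  ✓
Hence u(x, t) = - 3 x^{2} - \cos{\left(t \right)} + e^{- x}.

Answer: u(x, t) = - 3 x^{2} - \cos{\left(t \right)} + e^{- x}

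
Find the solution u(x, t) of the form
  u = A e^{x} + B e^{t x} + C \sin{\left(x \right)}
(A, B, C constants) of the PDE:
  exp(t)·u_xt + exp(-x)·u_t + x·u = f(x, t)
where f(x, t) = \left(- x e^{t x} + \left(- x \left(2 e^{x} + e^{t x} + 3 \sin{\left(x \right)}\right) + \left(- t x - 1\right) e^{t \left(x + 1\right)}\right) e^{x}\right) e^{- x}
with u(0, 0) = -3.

Substitute the ansatz u = A e^{x} + B e^{t x} + C \sin{\left(x \right)} into the left-hand side.
Derivatives of the ansatz:
  u_xt = B t x e^{t x} + B e^{t x}
  u_t = B x e^{t x}
Term by term:
  exp(t)·u_xt = B t x e^{t} e^{t x} + B e^{t} e^{t x}
  exp(-x)·u_t = B x e^{- x} e^{t x}
  x·u = A x e^{x} + B x e^{t x} + C x \sin{\left(x \right)}
So the left-hand side equals
  A x e^{x} + B t x e^{t} e^{t x} + B x e^{t x} + B x e^{- x} e^{t x} + B e^{t} e^{t x} + C x \sin{\left(x \right)}
This must equal f(x, t) identically; expanded, f = - t x e^{t} e^{t x} - 2 x e^{x} - x e^{t x} - 3 x \sin{\left(x \right)} - x e^{- x} e^{t x} - e^{t} e^{t x}.
Matching coefficients of the independent functions:
  [x e^{x}]:  A = -2
  [x e^{t x}, e^{t} e^{t x}, x e^{- x} e^{t x}, t x e^{t} e^{t x}]:  B = -1
  [x \sin{\left(x \right)}]:  C = -3
Solving: A = -2, B = -1, C = -3.
Check against the point condition:
  u(0, 0) = -3  ⟹  A + B = -3  ✓
Hence u(x, t) = - 2 e^{x} - e^{t x} - 3 \sin{\left(x \right)}.

Answer: u(x, t) = - 2 e^{x} - e^{t x} - 3 \sin{\left(x \right)}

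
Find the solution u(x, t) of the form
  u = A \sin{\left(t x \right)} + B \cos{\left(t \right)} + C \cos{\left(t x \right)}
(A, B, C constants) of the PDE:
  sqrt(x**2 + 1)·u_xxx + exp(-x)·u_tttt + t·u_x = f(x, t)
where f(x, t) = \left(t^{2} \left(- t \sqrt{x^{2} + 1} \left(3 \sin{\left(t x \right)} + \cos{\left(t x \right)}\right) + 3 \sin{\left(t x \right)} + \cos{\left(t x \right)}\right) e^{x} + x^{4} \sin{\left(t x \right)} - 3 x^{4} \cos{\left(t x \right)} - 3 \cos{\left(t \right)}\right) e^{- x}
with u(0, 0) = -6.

Substitute the ansatz u = A \sin{\left(t x \right)} + B \cos{\left(t \right)} + C \cos{\left(t x \right)} into the left-hand side.
Derivatives of the ansatz:
  u_xxx = - A t^{3} \cos{\left(t x \right)} + C t^{3} \sin{\left(t x \right)}
  u_tttt = A x^{4} \sin{\left(t x \right)} + B \cos{\left(t \right)} + C x^{4} \cos{\left(t x \right)}
  u_x = A t \cos{\left(t x \right)} - C t \sin{\left(t x \right)}
Term by term:
  sqrt(x**2 + 1)·u_xxx = - A t^{3} \sqrt{x^{2} + 1} \cos{\left(t x \right)} + C t^{3} \sqrt{x^{2} + 1} \sin{\left(t x \right)}
  exp(-x)·u_tttt = A x^{4} e^{- x} \sin{\left(t x \right)} + B e^{- x} \cos{\left(t \right)} + C x^{4} e^{- x} \cos{\left(t x \right)}
  t·u_x = A t^{2} \cos{\left(t x \right)} - C t^{2} \sin{\left(t x \right)}
So the left-hand side equals
  - A t^{3} \sqrt{x^{2} + 1} \cos{\left(t x \right)} + A t^{2} \cos{\left(t x \right)} + A x^{4} e^{- x} \sin{\left(t x \right)} + B e^{- x} \cos{\left(t \right)} + C t^{3} \sqrt{x^{2} + 1} \sin{\left(t x \right)} - C t^{2} \sin{\left(t x \right)} + C x^{4} e^{- x} \cos{\left(t x \right)}
This must equal f(x, t) identically; expanded, f = - 3 t^{3} \sqrt{x^{2} + 1} \sin{\left(t x \right)} - t^{3} \sqrt{x^{2} + 1} \cos{\left(t x \right)} + 3 t^{2} \sin{\left(t x \right)} + t^{2} \cos{\left(t x \right)} + x^{4} e^{- x} \sin{\left(t x \right)} - 3 x^{4} e^{- x} \cos{\left(t x \right)} - 3 e^{- x} \cos{\left(t \right)}.
Matching coefficients of the independent functions:
  [t^{2} \sin{\left(t x \right)}]:  - C = 3
  [t^{2} \cos{\left(t x \right)}, x^{4} e^{- x} \sin{\left(t x \right)}]:  A = 1
  [e^{- x} \cos{\left(t \right)}]:  B = -3
  [t^{3} \sqrt{x^{2} + 1} \sin{\left(t x \right)}, x^{4} e^{- x} \cos{\left(t x \right)}]:  C = -3
  [t^{3} \sqrt{x^{2} + 1} \cos{\left(t x \right)}]:  - A = -1
Solving: A = 1, B = -3, C = -3.
Check against the point condition:
  u(0, 0) = -6  ⟹  B + C = -6  ✓
Hence u(x, t) = \sin{\left(t x \right)} - 3 \cos{\left(t \right)} - 3 \cos{\left(t x \right)}.

Answer: u(x, t) = \sin{\left(t x \right)} - 3 \cos{\left(t \right)} - 3 \cos{\left(t x \right)}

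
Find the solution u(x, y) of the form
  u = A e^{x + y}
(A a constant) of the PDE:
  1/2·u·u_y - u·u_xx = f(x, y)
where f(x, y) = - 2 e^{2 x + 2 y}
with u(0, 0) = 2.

Substitute the ansatz u = A e^{x + y} into the left-hand side.
Derivatives of the ansatz:
  u_y = A e^{x} e^{y}
  u_xx = A e^{x} e^{y}
Term by term:
  1/2·u·u_y = \frac{A^{2} e^{2 x} e^{2 y}}{2}
  -u·u_xx = - A^{2} e^{2 x} e^{2 y}
So the left-hand side equals
  - \frac{A^{2} e^{2 x} e^{2 y}}{2}
This must equal f(x, y) identically; expanded, f = - 2 e^{2 x} e^{2 y}.
Matching coefficients of the independent functions:
  [e^{2 x} e^{2 y}]:  - \frac{A^{2}}{2} = -2
These equations allow (A) = (-2) or (2).
Impose the point condition(s):
  u(0, 0) = 2  ⟹  A = 2
Only A = 2 satisfies everything.
Hence u(x, y) = 2 e^{x + y}.

Answer: u(x, y) = 2 e^{x + y}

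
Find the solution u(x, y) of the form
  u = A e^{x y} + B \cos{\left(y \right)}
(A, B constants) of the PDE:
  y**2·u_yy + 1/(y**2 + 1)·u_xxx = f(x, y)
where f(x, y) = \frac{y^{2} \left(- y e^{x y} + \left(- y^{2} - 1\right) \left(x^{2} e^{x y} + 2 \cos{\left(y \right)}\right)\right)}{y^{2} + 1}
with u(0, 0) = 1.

Substitute the ansatz u = A e^{x y} + B \cos{\left(y \right)} into the left-hand side.
Derivatives of the ansatz:
  u_yy = A x^{2} e^{x y} - B \cos{\left(y \right)}
  u_xxx = A y^{3} e^{x y}
Term by term:
  y**2·u_yy = A x^{2} y^{2} e^{x y} - B y^{2} \cos{\left(y \right)}
  1/(y**2 + 1)·u_xxx = \frac{A y^{3} e^{x y}}{y^{2} + 1}
So the left-hand side equals
  A x^{2} y^{2} e^{x y} + \frac{A y^{3} e^{x y}}{y^{2} + 1} - B y^{2} \cos{\left(y \right)}
This must equal f(x, y) identically; expanded, f = - x^{2} y^{2} e^{x y} - \frac{y^{3} e^{x y}}{y^{2} + 1} - 2 y^{2} \cos{\left(y \right)}.
Matching coefficients of the independent functions:
  [y^{2} \cos{\left(y \right)}]:  - B = -2
  [x^{2} y^{2} e^{x y}, \frac{y^{3} e^{x y}}{y^{2} + 1}]:  A = -1
Solving: A = -1, B = 2.
Check against the point condition:
  u(0, 0) = 1  ⟹  A + B = 1  ✓
Hence u(x, y) = - e^{x y} + 2 \cos{\left(y \right)}.

Answer: u(x, y) = - e^{x y} + 2 \cos{\left(y \right)}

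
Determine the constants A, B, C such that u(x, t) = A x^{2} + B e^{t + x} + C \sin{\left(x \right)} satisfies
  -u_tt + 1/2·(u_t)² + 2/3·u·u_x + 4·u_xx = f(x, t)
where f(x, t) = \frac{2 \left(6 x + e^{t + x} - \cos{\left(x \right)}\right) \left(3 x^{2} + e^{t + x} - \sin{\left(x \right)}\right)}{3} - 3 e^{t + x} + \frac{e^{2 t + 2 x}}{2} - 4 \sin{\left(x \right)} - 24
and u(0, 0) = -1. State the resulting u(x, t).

Answer: u(x, t) = - 3 x^{2} - e^{t + x} + \sin{\left(x \right)}

Derivation:
Substitute the ansatz u = A x^{2} + B e^{t + x} + C \sin{\left(x \right)} into the left-hand side.
Derivatives of the ansatz:
  u_tt = B e^{t} e^{x}
  u_t = B e^{t} e^{x}
  u_x = 2 A x + B e^{t} e^{x} + C \cos{\left(x \right)}
  u_xx = 2 A + B e^{t} e^{x} - C \sin{\left(x \right)}
Term by term:
  -u_tt = - B e^{t} e^{x}
  1/2·(u_t)² = \frac{B^{2} e^{2 t} e^{2 x}}{2}
  2/3·u·u_x = \frac{4 A^{2} x^{3}}{3} + \frac{2 A B x^{2} e^{t} e^{x}}{3} + \frac{4 A B x e^{t} e^{x}}{3} + \frac{2 A C x^{2} \cos{\left(x \right)}}{3} + \frac{4 A C x \sin{\left(x \right)}}{3} + \frac{2 B^{2} e^{2 t} e^{2 x}}{3} + \frac{2 B C e^{t} e^{x} \sin{\left(x \right)}}{3} + \frac{2 B C e^{t} e^{x} \cos{\left(x \right)}}{3} + \frac{2 C^{2} \sin{\left(x \right)} \cos{\left(x \right)}}{3}
  4·u_xx = 8 A + 4 B e^{t} e^{x} - 4 C \sin{\left(x \right)}
So the left-hand side equals
  \frac{4 A^{2} x^{3}}{3} + \frac{2 A B x^{2} e^{t} e^{x}}{3} + \frac{4 A B x e^{t} e^{x}}{3} + \frac{2 A C x^{2} \cos{\left(x \right)}}{3} + \frac{4 A C x \sin{\left(x \right)}}{3} + 8 A + \frac{7 B^{2} e^{2 t} e^{2 x}}{6} + \frac{2 B C e^{t} e^{x} \sin{\left(x \right)}}{3} + \frac{2 B C e^{t} e^{x} \cos{\left(x \right)}}{3} + 3 B e^{t} e^{x} + \frac{2 C^{2} \sin{\left(x \right)} \cos{\left(x \right)}}{3} - 4 C \sin{\left(x \right)}
This must equal f(x, t) identically; expanded, f = 12 x^{3} + 2 x^{2} e^{t} e^{x} - 2 x^{2} \cos{\left(x \right)} + 4 x e^{t} e^{x} - 4 x \sin{\left(x \right)} + \frac{7 e^{2 t} e^{2 x}}{6} - \frac{2 e^{t} e^{x} \sin{\left(x \right)}}{3} - \frac{2 e^{t} e^{x} \cos{\left(x \right)}}{3} - 3 e^{t} e^{x} + \frac{2 \sin{\left(x \right)} \cos{\left(x \right)}}{3} - 4 \sin{\left(x \right)} - 24.
Matching coefficients of the independent functions:
  [constant term]:  8 A = -24
  [x^{3}]:  \frac{4 A^{2}}{3} = 12
  [x \sin{\left(x \right)}]:  \frac{4 A C}{3} = -4
  [x^{2} \cos{\left(x \right)}]:  \frac{2 A C}{3} = -2
  [e^{t} e^{x}]:  3 B = -3
  [e^{2 t} e^{2 x}]:  \frac{7 B^{2}}{6} = \frac{7}{6}
  [\sin{\left(x \right)} \cos{\left(x \right)}]:  \frac{2 C^{2}}{3} = \frac{2}{3}
  [x e^{t} e^{x}]:  \frac{4 A B}{3} = 4
  [x^{2} e^{t} e^{x}]:  \frac{2 A B}{3} = 2
  [e^{t} e^{x} \sin{\left(x \right)}, e^{t} e^{x} \cos{\left(x \right)}]:  \frac{2 B C}{3} = - \frac{2}{3}
  [\sin{\left(x \right)}]:  - 4 C = -4
Solving: A = -3, B = -1, C = 1.
Check against the point condition:
  u(0, 0) = -1  ⟹  B = -1  ✓
Hence u(x, t) = - 3 x^{2} - e^{t + x} + \sin{\left(x \right)}.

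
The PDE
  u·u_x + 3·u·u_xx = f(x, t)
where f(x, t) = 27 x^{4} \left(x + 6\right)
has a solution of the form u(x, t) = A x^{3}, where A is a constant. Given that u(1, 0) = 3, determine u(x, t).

Substitute the ansatz u = A x^{3} into the left-hand side.
Derivatives of the ansatz:
  u_x = 3 A x^{2}
  u_xx = 6 A x
Term by term:
  u·u_x = 3 A^{2} x^{5}
  3·u·u_xx = 18 A^{2} x^{4}
So the left-hand side equals
  3 A^{2} x^{5} + 18 A^{2} x^{4}
This must equal f(x, t) identically; expanded, f = 27 x^{5} + 162 x^{4}.
Matching coefficients of the independent functions:
  [x^{4}]:  18 A^{2} = 162
  [x^{5}]:  3 A^{2} = 27
These equations allow (A) = (-3) or (3).
Impose the point condition(s):
  u(1, 0) = 3  ⟹  A = 3
Only A = 3 satisfies everything.
Hence u(x, t) = 3 x^{3}.

Answer: u(x, t) = 3 x^{3}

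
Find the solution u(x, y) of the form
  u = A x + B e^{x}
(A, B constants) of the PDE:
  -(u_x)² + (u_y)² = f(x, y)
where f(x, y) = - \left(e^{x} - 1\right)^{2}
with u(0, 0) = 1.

Answer: u(x, y) = - x + e^{x}

Derivation:
Substitute the ansatz u = A x + B e^{x} into the left-hand side.
Derivatives of the ansatz:
  u_x = A + B e^{x}
  u_y = 0
Term by term:
  -(u_x)² = - A^{2} - 2 A B e^{x} - B^{2} e^{2 x}
  (u_y)² = 0
So the left-hand side equals
  - A^{2} - 2 A B e^{x} - B^{2} e^{2 x}
This must equal f(x, y) identically; expanded, f = - e^{2 x} + 2 e^{x} - 1.
Matching coefficients of the independent functions:
  [constant term]:  - A^{2} = -1
  [e^{x}]:  - 2 A B = 2
  [e^{2 x}]:  - B^{2} = -1
These equations allow (A, B) = (-1, 1) or (1, -1).
Impose the point condition(s):
  u(0, 0) = 1  ⟹  B = 1
Only A = -1, B = 1 satisfies everything.
Hence u(x, y) = - x + e^{x}.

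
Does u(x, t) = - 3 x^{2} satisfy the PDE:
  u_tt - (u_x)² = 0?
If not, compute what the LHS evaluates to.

Answer: No, the LHS evaluates to - 36 x^{2}

Derivation:
Evaluate each term of the left-hand side for u = - 3 x^{2}.
Derivatives:
  u_tt = 0
  u_x = - 6 x
Terms:
  u_tt = 0
  -(u_x)² = - 36 x^{2}
Sum: LHS = - 36 x^{2}
Given right-hand side: 0. Difference LHS − RHS = - 36 x^{2} ≠ 0, so u is not a solution.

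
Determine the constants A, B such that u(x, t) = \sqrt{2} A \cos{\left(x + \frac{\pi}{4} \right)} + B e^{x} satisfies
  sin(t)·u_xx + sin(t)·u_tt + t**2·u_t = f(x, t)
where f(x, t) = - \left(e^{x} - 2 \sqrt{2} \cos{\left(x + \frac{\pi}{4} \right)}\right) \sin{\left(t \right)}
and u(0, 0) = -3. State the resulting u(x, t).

Substitute the ansatz u = \sqrt{2} A \cos{\left(x + \frac{\pi}{4} \right)} + B e^{x} into the left-hand side.
Derivatives of the ansatz:
  u_xx = - \sqrt{2} A \cos{\left(x + \frac{\pi}{4} \right)} + B e^{x}
  u_tt = 0
  u_t = 0
Term by term:
  sin(t)·u_xx = - \sqrt{2} A \sin{\left(t \right)} \cos{\left(x + \frac{\pi}{4} \right)} + B e^{x} \sin{\left(t \right)}
  sin(t)·u_tt = 0
  t**2·u_t = 0
So the left-hand side equals
  - \sqrt{2} A \sin{\left(t \right)} \cos{\left(x + \frac{\pi}{4} \right)} + B e^{x} \sin{\left(t \right)}
This must equal f(x, t) identically; expanded, f = - e^{x} \sin{\left(t \right)} + 2 \sqrt{2} \sin{\left(t \right)} \cos{\left(x + \frac{\pi}{4} \right)}.
Matching coefficients of the independent functions:
  [e^{x} \sin{\left(t \right)}]:  B = -1
  [\sqrt{2} \sin{\left(t \right)} \cos{\left(x + \frac{\pi}{4} \right)}]:  - A = 2
Solving: A = -2, B = -1.
Check against the point condition:
  u(0, 0) = -3  ⟹  A + B = -3  ✓
Hence u(x, t) = - e^{x} - 2 \sqrt{2} \cos{\left(x + \frac{\pi}{4} \right)}.

Answer: u(x, t) = - e^{x} - 2 \sqrt{2} \cos{\left(x + \frac{\pi}{4} \right)}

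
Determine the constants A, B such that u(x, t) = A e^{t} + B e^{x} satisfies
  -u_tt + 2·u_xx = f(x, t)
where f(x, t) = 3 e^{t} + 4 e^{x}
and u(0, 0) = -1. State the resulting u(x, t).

Substitute the ansatz u = A e^{t} + B e^{x} into the left-hand side.
Derivatives of the ansatz:
  u_tt = A e^{t}
  u_xx = B e^{x}
Term by term:
  -u_tt = - A e^{t}
  2·u_xx = 2 B e^{x}
So the left-hand side equals
  - A e^{t} + 2 B e^{x}
This must equal f(x, t) = 3 e^{t} + 4 e^{x} identically.
Matching coefficients of the independent functions:
  [e^{t}]:  - A = 3
  [e^{x}]:  2 B = 4
Solving: A = -3, B = 2.
Check against the point condition:
  u(0, 0) = -1  ⟹  A + B = -1  ✓
Hence u(x, t) = - 3 e^{t} + 2 e^{x}.

Answer: u(x, t) = - 3 e^{t} + 2 e^{x}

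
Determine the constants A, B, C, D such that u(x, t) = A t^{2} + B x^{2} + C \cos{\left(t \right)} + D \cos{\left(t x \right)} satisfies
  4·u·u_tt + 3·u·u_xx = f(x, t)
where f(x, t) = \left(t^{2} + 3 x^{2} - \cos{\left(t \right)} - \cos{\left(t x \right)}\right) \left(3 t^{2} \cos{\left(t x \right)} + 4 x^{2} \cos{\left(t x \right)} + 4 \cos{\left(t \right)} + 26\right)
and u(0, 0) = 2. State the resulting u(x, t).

Substitute the ansatz u = A t^{2} + B x^{2} + C \cos{\left(t \right)} + D \cos{\left(t x \right)} into the left-hand side.
Derivatives of the ansatz:
  u_tt = 2 A - C \cos{\left(t \right)} - D x^{2} \cos{\left(t x \right)}
  u_xx = 2 B - D t^{2} \cos{\left(t x \right)}
Term by term:
  4·u·u_tt = 8 A^{2} t^{2} + 8 A B x^{2} - 4 A C t^{2} \cos{\left(t \right)} + 8 A C \cos{\left(t \right)} - 4 A D t^{2} x^{2} \cos{\left(t x \right)} + 8 A D \cos{\left(t x \right)} - 4 B C x^{2} \cos{\left(t \right)} - 4 B D x^{4} \cos{\left(t x \right)} - 4 C^{2} \cos^{2}{\left(t \right)} - 4 C D x^{2} \cos{\left(t \right)} \cos{\left(t x \right)} - 4 C D \cos{\left(t \right)} \cos{\left(t x \right)} - 4 D^{2} x^{2} \cos^{2}{\left(t x \right)}
  3·u·u_xx = 6 A B t^{2} - 3 A D t^{4} \cos{\left(t x \right)} + 6 B^{2} x^{2} + 6 B C \cos{\left(t \right)} - 3 B D t^{2} x^{2} \cos{\left(t x \right)} + 6 B D \cos{\left(t x \right)} - 3 C D t^{2} \cos{\left(t \right)} \cos{\left(t x \right)} - 3 D^{2} t^{2} \cos^{2}{\left(t x \right)}
So the left-hand side equals
  8 A^{2} t^{2} + 6 A B t^{2} + 8 A B x^{2} - 4 A C t^{2} \cos{\left(t \right)} + 8 A C \cos{\left(t \right)} - 3 A D t^{4} \cos{\left(t x \right)} - 4 A D t^{2} x^{2} \cos{\left(t x \right)} + 8 A D \cos{\left(t x \right)} + 6 B^{2} x^{2} - 4 B C x^{2} \cos{\left(t \right)} + 6 B C \cos{\left(t \right)} - 3 B D t^{2} x^{2} \cos{\left(t x \right)} - 4 B D x^{4} \cos{\left(t x \right)} + 6 B D \cos{\left(t x \right)} - 4 C^{2} \cos^{2}{\left(t \right)} - 3 C D t^{2} \cos{\left(t \right)} \cos{\left(t x \right)} - 4 C D x^{2} \cos{\left(t \right)} \cos{\left(t x \right)} - 4 C D \cos{\left(t \right)} \cos{\left(t x \right)} - 3 D^{2} t^{2} \cos^{2}{\left(t x \right)} - 4 D^{2} x^{2} \cos^{2}{\left(t x \right)}
This must equal f(x, t) identically; expanded, f = 3 t^{4} \cos{\left(t x \right)} + 13 t^{2} x^{2} \cos{\left(t x \right)} - 3 t^{2} \cos{\left(t \right)} \cos{\left(t x \right)} + 4 t^{2} \cos{\left(t \right)} - 3 t^{2} \cos^{2}{\left(t x \right)} + 26 t^{2} + 12 x^{4} \cos{\left(t x \right)} - 4 x^{2} \cos{\left(t \right)} \cos{\left(t x \right)} + 12 x^{2} \cos{\left(t \right)} - 4 x^{2} \cos^{2}{\left(t x \right)} + 78 x^{2} - 4 \cos^{2}{\left(t \right)} - 4 \cos{\left(t \right)} \cos{\left(t x \right)} - 26 \cos{\left(t \right)} - 26 \cos{\left(t x \right)}.
Matching coefficients of the independent functions:
(each divided by its leading coefficient; functions giving the same equation are listed together)
  [t^{2}]:  A^{2} + \frac{3 A B}{4} - \frac{13}{4} = 0
  [x^{2}]:  A B + \frac{3 B^{2}}{4} - \frac{39}{4} = 0
  [t^{2} \cos{\left(t \right)}]:  A C + 1 = 0
  [t^{2} \cos^{2}{\left(t x \right)}, x^{2} \cos^{2}{\left(t x \right)}]:  D^{2} - 1 = 0
  [t^{4} \cos{\left(t x \right)}]:  A D + 1 = 0
  [x^{2} \cos{\left(t \right)}]:  B C + 3 = 0
  [x^{4} \cos{\left(t x \right)}]:  B D + 3 = 0
  [\cos{\left(t \right)} \cos{\left(t x \right)}, t^{2} \cos{\left(t \right)} \cos{\left(t x \right)}, x^{2} \cos{\left(t \right)} \cos{\left(t x \right)}]:  C D - 1 = 0
  [t^{2} x^{2} \cos{\left(t x \right)}, \cos{\left(t x \right)}]:  A D + \frac{3 B D}{4} + \frac{13}{4} = 0
  [\cos{\left(t \right)}]:  A C + \frac{3 B C}{4} + \frac{13}{4} = 0
  [\cos^{2}{\left(t \right)}]:  C^{2} - 1 = 0
These equations allow (A, B, C, D) = (-1, -3, 1, 1) or (1, 3, -1, -1).
Impose the point condition(s):
  u(0, 0) = 2  ⟹  C + D = 2
Only A = -1, B = -3, C = 1, D = 1 satisfies everything.
Hence u(x, t) = - t^{2} - 3 x^{2} + \cos{\left(t \right)} + \cos{\left(t x \right)}.

Answer: u(x, t) = - t^{2} - 3 x^{2} + \cos{\left(t \right)} + \cos{\left(t x \right)}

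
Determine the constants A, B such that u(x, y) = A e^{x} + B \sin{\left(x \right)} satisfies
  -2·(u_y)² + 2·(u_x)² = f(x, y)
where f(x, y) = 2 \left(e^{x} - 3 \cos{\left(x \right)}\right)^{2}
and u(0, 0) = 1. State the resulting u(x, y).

Substitute the ansatz u = A e^{x} + B \sin{\left(x \right)} into the left-hand side.
Derivatives of the ansatz:
  u_y = 0
  u_x = A e^{x} + B \cos{\left(x \right)}
Term by term:
  -2·(u_y)² = 0
  2·(u_x)² = 2 A^{2} e^{2 x} + 4 A B e^{x} \cos{\left(x \right)} + 2 B^{2} \cos^{2}{\left(x \right)}
So the left-hand side equals
  2 A^{2} e^{2 x} + 4 A B e^{x} \cos{\left(x \right)} + 2 B^{2} \cos^{2}{\left(x \right)}
This must equal f(x, y) identically; expanded, f = 2 e^{2 x} - 12 e^{x} \cos{\left(x \right)} + 18 \cos^{2}{\left(x \right)}.
Matching coefficients of the independent functions:
  [e^{x} \cos{\left(x \right)}]:  4 A B = -12
  [e^{2 x}]:  2 A^{2} = 2
  [\cos^{2}{\left(x \right)}]:  2 B^{2} = 18
These equations allow (A, B) = (-1, 3) or (1, -3).
Impose the point condition(s):
  u(0, 0) = 1  ⟹  A = 1
Only A = 1, B = -3 satisfies everything.
Hence u(x, y) = e^{x} - 3 \sin{\left(x \right)}.

Answer: u(x, y) = e^{x} - 3 \sin{\left(x \right)}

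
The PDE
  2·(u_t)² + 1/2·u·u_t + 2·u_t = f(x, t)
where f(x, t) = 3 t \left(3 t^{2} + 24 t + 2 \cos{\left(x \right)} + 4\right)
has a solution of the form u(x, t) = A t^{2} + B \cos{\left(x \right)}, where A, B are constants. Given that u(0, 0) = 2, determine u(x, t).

Substitute the ansatz u = A t^{2} + B \cos{\left(x \right)} into the left-hand side.
Derivatives of the ansatz:
  u_t = 2 A t
Term by term:
  2·(u_t)² = 8 A^{2} t^{2}
  1/2·u·u_t = A^{2} t^{3} + A B t \cos{\left(x \right)}
  2·u_t = 4 A t
So the left-hand side equals
  A^{2} t^{3} + 8 A^{2} t^{2} + A B t \cos{\left(x \right)} + 4 A t
This must equal f(x, t) identically; expanded, f = 9 t^{3} + 72 t^{2} + 6 t \cos{\left(x \right)} + 12 t.
Matching coefficients of the independent functions:
  [t]:  4 A = 12
  [t^{2}]:  8 A^{2} = 72
  [t^{3}]:  A^{2} = 9
  [t \cos{\left(x \right)}]:  A B = 6
Solving: A = 3, B = 2.
Check against the point condition:
  u(0, 0) = 2  ⟹  B = 2  ✓
Hence u(x, t) = 3 t^{2} + 2 \cos{\left(x \right)}.

Answer: u(x, t) = 3 t^{2} + 2 \cos{\left(x \right)}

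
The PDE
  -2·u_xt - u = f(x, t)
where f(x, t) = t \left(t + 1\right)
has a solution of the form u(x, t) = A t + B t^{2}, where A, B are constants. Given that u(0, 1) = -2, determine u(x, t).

Substitute the ansatz u = A t + B t^{2} into the left-hand side.
Derivatives of the ansatz:
  u_xt = 0
Term by term:
  -2·u_xt = 0
  -u = - A t - B t^{2}
So the left-hand side equals
  - A t - B t^{2}
This must equal f(x, t) identically; expanded, f = t^{2} + t.
Matching coefficients of the independent functions:
  [t]:  - A = 1
  [t^{2}]:  - B = 1
Solving: A = -1, B = -1.
Check against the point condition:
  u(0, 1) = -2  ⟹  A + B = -2  ✓
Hence u(x, t) = - t^{2} - t.

Answer: u(x, t) = - t^{2} - t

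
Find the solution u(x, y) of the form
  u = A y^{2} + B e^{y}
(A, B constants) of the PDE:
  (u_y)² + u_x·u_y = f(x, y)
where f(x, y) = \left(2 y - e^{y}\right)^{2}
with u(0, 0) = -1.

Answer: u(x, y) = y^{2} - e^{y}

Derivation:
Substitute the ansatz u = A y^{2} + B e^{y} into the left-hand side.
Derivatives of the ansatz:
  u_y = 2 A y + B e^{y}
  u_x = 0
Term by term:
  (u_y)² = 4 A^{2} y^{2} + 4 A B y e^{y} + B^{2} e^{2 y}
  u_x·u_y = 0
So the left-hand side equals
  4 A^{2} y^{2} + 4 A B y e^{y} + B^{2} e^{2 y}
This must equal f(x, y) identically; expanded, f = 4 y^{2} - 4 y e^{y} + e^{2 y}.
Matching coefficients of the independent functions:
  [y^{2}]:  4 A^{2} = 4
  [y e^{y}]:  4 A B = -4
  [e^{2 y}]:  B^{2} = 1
These equations allow (A, B) = (-1, 1) or (1, -1).
Impose the point condition(s):
  u(0, 0) = -1  ⟹  B = -1
Only A = 1, B = -1 satisfies everything.
Hence u(x, y) = y^{2} - e^{y}.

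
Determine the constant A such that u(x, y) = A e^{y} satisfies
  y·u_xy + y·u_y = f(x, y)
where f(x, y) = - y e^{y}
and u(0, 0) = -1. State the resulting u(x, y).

Substitute the ansatz u = A e^{y} into the left-hand side.
Derivatives of the ansatz:
  u_xy = 0
  u_y = A e^{y}
Term by term:
  y·u_xy = 0
  y·u_y = A y e^{y}
So the left-hand side equals
  A y e^{y}
This must equal f(x, y) = - y e^{y} identically.
Matching coefficients of the independent functions:
  [y e^{y}]:  A = -1
Solving: A = -1.
Check against the point condition:
  u(0, 0) = -1  ⟹  A = -1  ✓
Hence u(x, y) = - e^{y}.

Answer: u(x, y) = - e^{y}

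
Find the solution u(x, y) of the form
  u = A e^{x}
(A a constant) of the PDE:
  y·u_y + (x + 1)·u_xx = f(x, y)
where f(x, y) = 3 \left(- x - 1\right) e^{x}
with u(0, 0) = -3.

Substitute the ansatz u = A e^{x} into the left-hand side.
Derivatives of the ansatz:
  u_y = 0
  u_xx = A e^{x}
Term by term:
  y·u_y = 0
  (x + 1)·u_xx = A x e^{x} + A e^{x}
So the left-hand side equals
  A x e^{x} + A e^{x}
This must equal f(x, y) identically; expanded, f = - 3 x e^{x} - 3 e^{x}.
Matching coefficients of the independent functions:
  [x e^{x}, e^{x}]:  A = -3
Solving: A = -3.
Check against the point condition:
  u(0, 0) = -3  ⟹  A = -3  ✓
Hence u(x, y) = - 3 e^{x}.

Answer: u(x, y) = - 3 e^{x}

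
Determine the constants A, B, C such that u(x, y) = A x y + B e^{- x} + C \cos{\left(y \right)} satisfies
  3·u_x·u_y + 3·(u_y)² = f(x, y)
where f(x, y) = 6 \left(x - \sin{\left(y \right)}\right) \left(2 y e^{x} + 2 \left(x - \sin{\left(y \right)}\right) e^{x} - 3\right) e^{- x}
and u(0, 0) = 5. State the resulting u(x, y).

Substitute the ansatz u = A x y + B e^{- x} + C \cos{\left(y \right)} into the left-hand side.
Derivatives of the ansatz:
  u_x = A y - B e^{- x}
  u_y = A x - C \sin{\left(y \right)}
Term by term:
  3·u_x·u_y = 3 A^{2} x y - 3 A B x e^{- x} - 3 A C y \sin{\left(y \right)} + 3 B C e^{- x} \sin{\left(y \right)}
  3·(u_y)² = 3 A^{2} x^{2} - 6 A C x \sin{\left(y \right)} + 3 C^{2} \sin^{2}{\left(y \right)}
So the left-hand side equals
  3 A^{2} x^{2} + 3 A^{2} x y - 3 A B x e^{- x} - 6 A C x \sin{\left(y \right)} - 3 A C y \sin{\left(y \right)} + 3 B C e^{- x} \sin{\left(y \right)} + 3 C^{2} \sin^{2}{\left(y \right)}
This must equal f(x, y) identically; expanded, f = 12 x^{2} + 12 x y - 24 x \sin{\left(y \right)} - 18 x e^{- x} - 12 y \sin{\left(y \right)} + 12 \sin^{2}{\left(y \right)} + 18 e^{- x} \sin{\left(y \right)}.
Matching coefficients of the independent functions:
  [x^{2}, x y]:  3 A^{2} = 12
  [x e^{- x}]:  - 3 A B = -18
  [x \sin{\left(y \right)}]:  - 6 A C = -24
  [y \sin{\left(y \right)}]:  - 3 A C = -12
  [e^{- x} \sin{\left(y \right)}]:  3 B C = 18
  [\sin^{2}{\left(y \right)}]:  3 C^{2} = 12
These equations allow (A, B, C) = (-2, -3, -2) or (2, 3, 2).
Impose the point condition(s):
  u(0, 0) = 5  ⟹  B + C = 5
Only A = 2, B = 3, C = 2 satisfies everything.
Hence u(x, y) = 2 x y + 2 \cos{\left(y \right)} + 3 e^{- x}.

Answer: u(x, y) = 2 x y + 2 \cos{\left(y \right)} + 3 e^{- x}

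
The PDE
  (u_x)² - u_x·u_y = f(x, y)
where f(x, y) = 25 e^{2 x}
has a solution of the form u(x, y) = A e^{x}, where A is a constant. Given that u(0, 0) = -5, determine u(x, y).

Substitute the ansatz u = A e^{x} into the left-hand side.
Derivatives of the ansatz:
  u_x = A e^{x}
  u_y = 0
Term by term:
  (u_x)² = A^{2} e^{2 x}
  -u_x·u_y = 0
So the left-hand side equals
  A^{2} e^{2 x}
This must equal f(x, y) = 25 e^{2 x} identically.
Matching coefficients of the independent functions:
  [e^{2 x}]:  A^{2} = 25
These equations allow (A) = (-5) or (5).
Impose the point condition(s):
  u(0, 0) = -5  ⟹  A = -5
Only A = -5 satisfies everything.
Hence u(x, y) = - 5 e^{x}.

Answer: u(x, y) = - 5 e^{x}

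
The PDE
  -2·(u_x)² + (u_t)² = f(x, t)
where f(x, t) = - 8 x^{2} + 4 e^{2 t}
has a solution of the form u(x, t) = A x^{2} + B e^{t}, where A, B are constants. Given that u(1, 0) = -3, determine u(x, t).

Answer: u(x, t) = - x^{2} - 2 e^{t}

Derivation:
Substitute the ansatz u = A x^{2} + B e^{t} into the left-hand side.
Derivatives of the ansatz:
  u_x = 2 A x
  u_t = B e^{t}
Term by term:
  -2·(u_x)² = - 8 A^{2} x^{2}
  (u_t)² = B^{2} e^{2 t}
So the left-hand side equals
  - 8 A^{2} x^{2} + B^{2} e^{2 t}
This must equal f(x, t) = - 8 x^{2} + 4 e^{2 t} identically.
Matching coefficients of the independent functions:
  [x^{2}]:  - 8 A^{2} = -8
  [e^{2 t}]:  B^{2} = 4
These equations allow (A, B) = (-1, -2) or (-1, 2) or (1, -2) or (1, 2).
Impose the point condition(s):
  u(1, 0) = -3  ⟹  A + B = -3
Only A = -1, B = -2 satisfies everything.
Hence u(x, t) = - x^{2} - 2 e^{t}.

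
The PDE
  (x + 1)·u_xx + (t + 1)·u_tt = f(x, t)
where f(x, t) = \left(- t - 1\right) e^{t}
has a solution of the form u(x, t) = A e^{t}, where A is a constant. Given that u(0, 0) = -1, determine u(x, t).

Answer: u(x, t) = - e^{t}

Derivation:
Substitute the ansatz u = A e^{t} into the left-hand side.
Derivatives of the ansatz:
  u_xx = 0
  u_tt = A e^{t}
Term by term:
  (x + 1)·u_xx = 0
  (t + 1)·u_tt = A t e^{t} + A e^{t}
So the left-hand side equals
  A t e^{t} + A e^{t}
This must equal f(x, t) identically; expanded, f = - t e^{t} - e^{t}.
Matching coefficients of the independent functions:
  [t e^{t}, e^{t}]:  A = -1
Solving: A = -1.
Check against the point condition:
  u(0, 0) = -1  ⟹  A = -1  ✓
Hence u(x, t) = - e^{t}.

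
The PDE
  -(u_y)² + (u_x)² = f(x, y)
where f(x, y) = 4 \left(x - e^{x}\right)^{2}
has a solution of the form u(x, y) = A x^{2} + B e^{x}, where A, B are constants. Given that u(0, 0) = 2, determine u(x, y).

Answer: u(x, y) = - x^{2} + 2 e^{x}

Derivation:
Substitute the ansatz u = A x^{2} + B e^{x} into the left-hand side.
Derivatives of the ansatz:
  u_y = 0
  u_x = 2 A x + B e^{x}
Term by term:
  -(u_y)² = 0
  (u_x)² = 4 A^{2} x^{2} + 4 A B x e^{x} + B^{2} e^{2 x}
So the left-hand side equals
  4 A^{2} x^{2} + 4 A B x e^{x} + B^{2} e^{2 x}
This must equal f(x, y) identically; expanded, f = 4 x^{2} - 8 x e^{x} + 4 e^{2 x}.
Matching coefficients of the independent functions:
  [x^{2}]:  4 A^{2} = 4
  [x e^{x}]:  4 A B = -8
  [e^{2 x}]:  B^{2} = 4
These equations allow (A, B) = (-1, 2) or (1, -2).
Impose the point condition(s):
  u(0, 0) = 2  ⟹  B = 2
Only A = -1, B = 2 satisfies everything.
Hence u(x, y) = - x^{2} + 2 e^{x}.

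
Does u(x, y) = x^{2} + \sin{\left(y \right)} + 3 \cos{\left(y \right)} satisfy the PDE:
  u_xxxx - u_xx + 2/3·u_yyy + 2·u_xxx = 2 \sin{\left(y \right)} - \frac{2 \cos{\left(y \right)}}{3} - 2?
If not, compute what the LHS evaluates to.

Evaluate each term of the left-hand side for u = x^{2} + \sin{\left(y \right)} + 3 \cos{\left(y \right)}.
Derivatives:
  u_xxxx = 0
  u_xx = 2
  u_yyy = 3 \sin{\left(y \right)} - \cos{\left(y \right)}
  u_xxx = 0
Terms:
  u_xxxx = 0
  -u_xx = -2
  2/3·u_yyy = 2 \sin{\left(y \right)} - \frac{2 \cos{\left(y \right)}}{3}
  2·u_xxx = 0
Sum: LHS = 2 \sin{\left(y \right)} - \frac{2 \cos{\left(y \right)}}{3} - 2
This is exactly the given right-hand side, so u is a solution.

Answer: Yes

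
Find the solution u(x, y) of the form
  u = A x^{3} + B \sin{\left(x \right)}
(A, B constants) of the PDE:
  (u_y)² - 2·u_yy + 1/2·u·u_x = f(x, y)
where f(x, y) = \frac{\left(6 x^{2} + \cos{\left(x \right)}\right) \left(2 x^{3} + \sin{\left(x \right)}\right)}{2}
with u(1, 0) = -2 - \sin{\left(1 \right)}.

Answer: u(x, y) = - 2 x^{3} - \sin{\left(x \right)}

Derivation:
Substitute the ansatz u = A x^{3} + B \sin{\left(x \right)} into the left-hand side.
Derivatives of the ansatz:
  u_y = 0
  u_yy = 0
  u_x = 3 A x^{2} + B \cos{\left(x \right)}
Term by term:
  (u_y)² = 0
  -2·u_yy = 0
  1/2·u·u_x = \frac{3 A^{2} x^{5}}{2} + \frac{A B x^{3} \cos{\left(x \right)}}{2} + \frac{3 A B x^{2} \sin{\left(x \right)}}{2} + \frac{B^{2} \sin{\left(x \right)} \cos{\left(x \right)}}{2}
So the left-hand side equals
  \frac{3 A^{2} x^{5}}{2} + \frac{A B x^{3} \cos{\left(x \right)}}{2} + \frac{3 A B x^{2} \sin{\left(x \right)}}{2} + \frac{B^{2} \sin{\left(x \right)} \cos{\left(x \right)}}{2}
This must equal f(x, y) identically; expanded, f = 6 x^{5} + x^{3} \cos{\left(x \right)} + 3 x^{2} \sin{\left(x \right)} + \frac{\sin{\left(x \right)} \cos{\left(x \right)}}{2}.
Matching coefficients of the independent functions:
  [x^{5}]:  \frac{3 A^{2}}{2} = 6
  [x^{2} \sin{\left(x \right)}]:  \frac{3 A B}{2} = 3
  [x^{3} \cos{\left(x \right)}]:  \frac{A B}{2} = 1
  [\sin{\left(x \right)} \cos{\left(x \right)}]:  \frac{B^{2}}{2} = \frac{1}{2}
These equations allow (A, B) = (-2, -1) or (2, 1).
Impose the point condition(s):
  u(1, 0) = -2 - \sin{\left(1 \right)}  ⟹  A + B \sin{\left(1 \right)} = -2 - \sin{\left(1 \right)}
Only A = -2, B = -1 satisfies everything.
Hence u(x, y) = - 2 x^{3} - \sin{\left(x \right)}.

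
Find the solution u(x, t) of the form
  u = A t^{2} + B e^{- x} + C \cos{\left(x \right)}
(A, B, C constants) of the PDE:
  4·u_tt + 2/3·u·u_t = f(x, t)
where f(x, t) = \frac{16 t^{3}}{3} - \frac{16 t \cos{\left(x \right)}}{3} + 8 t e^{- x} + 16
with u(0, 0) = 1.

Substitute the ansatz u = A t^{2} + B e^{- x} + C \cos{\left(x \right)} into the left-hand side.
Derivatives of the ansatz:
  u_tt = 2 A
  u_t = 2 A t
Term by term:
  4·u_tt = 8 A
  2/3·u·u_t = \frac{4 A^{2} t^{3}}{3} + \frac{4 A B t e^{- x}}{3} + \frac{4 A C t \cos{\left(x \right)}}{3}
So the left-hand side equals
  \frac{4 A^{2} t^{3}}{3} + \frac{4 A B t e^{- x}}{3} + \frac{4 A C t \cos{\left(x \right)}}{3} + 8 A
This must equal f(x, t) = \frac{16 t^{3}}{3} - \frac{16 t \cos{\left(x \right)}}{3} + 8 t e^{- x} + 16 identically.
Matching coefficients of the independent functions:
  [constant term]:  8 A = 16
  [t^{3}]:  \frac{4 A^{2}}{3} = \frac{16}{3}
  [t e^{- x}]:  \frac{4 A B}{3} = 8
  [t \cos{\left(x \right)}]:  \frac{4 A C}{3} = - \frac{16}{3}
Solving: A = 2, B = 3, C = -2.
Check against the point condition:
  u(0, 0) = 1  ⟹  B + C = 1  ✓
Hence u(x, t) = 2 t^{2} - 2 \cos{\left(x \right)} + 3 e^{- x}.

Answer: u(x, t) = 2 t^{2} - 2 \cos{\left(x \right)} + 3 e^{- x}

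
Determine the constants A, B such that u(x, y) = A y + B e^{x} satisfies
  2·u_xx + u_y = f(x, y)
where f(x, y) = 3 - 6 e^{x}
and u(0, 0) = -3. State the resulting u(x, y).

Substitute the ansatz u = A y + B e^{x} into the left-hand side.
Derivatives of the ansatz:
  u_xx = B e^{x}
  u_y = A
Term by term:
  2·u_xx = 2 B e^{x}
  u_y = A
So the left-hand side equals
  A + 2 B e^{x}
This must equal f(x, y) = 3 - 6 e^{x} identically.
Matching coefficients of the independent functions:
  [constant term]:  A = 3
  [e^{x}]:  2 B = -6
Solving: A = 3, B = -3.
Check against the point condition:
  u(0, 0) = -3  ⟹  B = -3  ✓
Hence u(x, y) = 3 y - 3 e^{x}.

Answer: u(x, y) = 3 y - 3 e^{x}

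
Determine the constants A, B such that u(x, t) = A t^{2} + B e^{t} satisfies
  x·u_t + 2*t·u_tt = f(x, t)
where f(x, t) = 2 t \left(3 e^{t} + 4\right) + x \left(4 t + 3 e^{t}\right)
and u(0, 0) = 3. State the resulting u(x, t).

Substitute the ansatz u = A t^{2} + B e^{t} into the left-hand side.
Derivatives of the ansatz:
  u_t = 2 A t + B e^{t}
  u_tt = 2 A + B e^{t}
Term by term:
  x·u_t = 2 A t x + B x e^{t}
  2*t·u_tt = 4 A t + 2 B t e^{t}
So the left-hand side equals
  2 A t x + 4 A t + 2 B t e^{t} + B x e^{t}
This must equal f(x, t) identically; expanded, f = 4 t x + 6 t e^{t} + 8 t + 3 x e^{t}.
Matching coefficients of the independent functions:
  [t]:  4 A = 8
  [t x]:  2 A = 4
  [t e^{t}]:  2 B = 6
  [x e^{t}]:  B = 3
Solving: A = 2, B = 3.
Check against the point condition:
  u(0, 0) = 3  ⟹  B = 3  ✓
Hence u(x, t) = 2 t^{2} + 3 e^{t}.

Answer: u(x, t) = 2 t^{2} + 3 e^{t}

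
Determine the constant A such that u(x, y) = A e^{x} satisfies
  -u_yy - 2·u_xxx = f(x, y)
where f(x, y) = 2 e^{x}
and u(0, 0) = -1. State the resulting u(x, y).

Substitute the ansatz u = A e^{x} into the left-hand side.
Derivatives of the ansatz:
  u_yy = 0
  u_xxx = A e^{x}
Term by term:
  -u_yy = 0
  -2·u_xxx = - 2 A e^{x}
So the left-hand side equals
  - 2 A e^{x}
This must equal f(x, y) = 2 e^{x} identically.
Matching coefficients of the independent functions:
  [e^{x}]:  - 2 A = 2
Solving: A = -1.
Check against the point condition:
  u(0, 0) = -1  ⟹  A = -1  ✓
Hence u(x, y) = - e^{x}.

Answer: u(x, y) = - e^{x}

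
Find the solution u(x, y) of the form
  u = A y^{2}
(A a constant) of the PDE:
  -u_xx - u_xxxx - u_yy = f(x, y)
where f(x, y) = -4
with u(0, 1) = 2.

Answer: u(x, y) = 2 y^{2}

Derivation:
Substitute the ansatz u = A y^{2} into the left-hand side.
Derivatives of the ansatz:
  u_xx = 0
  u_xxxx = 0
  u_yy = 2 A
Term by term:
  -u_xx = 0
  -u_xxxx = 0
  -u_yy = - 2 A
So the left-hand side equals
  - 2 A
This must equal f(x, y) = -4 identically.
Matching coefficients of the independent functions:
  [constant term]:  - 2 A = -4
Solving: A = 2.
Check against the point condition:
  u(0, 1) = 2  ⟹  A = 2  ✓
Hence u(x, y) = 2 y^{2}.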